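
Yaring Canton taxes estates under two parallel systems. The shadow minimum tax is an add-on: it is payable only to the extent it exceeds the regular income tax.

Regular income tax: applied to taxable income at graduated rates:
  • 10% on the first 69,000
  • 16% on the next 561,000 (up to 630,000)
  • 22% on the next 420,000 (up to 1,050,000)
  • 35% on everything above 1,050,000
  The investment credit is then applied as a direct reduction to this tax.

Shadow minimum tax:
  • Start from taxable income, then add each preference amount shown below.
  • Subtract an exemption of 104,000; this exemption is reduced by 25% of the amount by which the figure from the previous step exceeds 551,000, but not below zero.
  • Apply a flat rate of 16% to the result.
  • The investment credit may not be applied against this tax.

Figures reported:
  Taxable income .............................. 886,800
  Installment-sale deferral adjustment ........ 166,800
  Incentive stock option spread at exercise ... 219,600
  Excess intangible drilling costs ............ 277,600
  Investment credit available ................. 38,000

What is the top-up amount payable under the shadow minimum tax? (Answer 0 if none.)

132,972

Shadow minimum tax:
  Adjusted income: 886,800 + 166,800 + 219,600 + 277,600 = 1,550,800
  Exemption: 25% × (1,550,800 − 551,000) = 249,950 ≥ 104,000, so the exemption is fully phased out
  Base: 1,550,800 − 0 = 1,550,800
  1,550,800 × 16% = 248,128

Regular income tax:
  69,000 × 10% = 6,900
  561,000 × 16% = 89,760
  256,800 × 22% = 56,496
  → 153,156
  Less investment credit 38,000 → 115,156

Excess of shadow minimum tax over regular income tax: 248,128 − 115,156 = 132,972.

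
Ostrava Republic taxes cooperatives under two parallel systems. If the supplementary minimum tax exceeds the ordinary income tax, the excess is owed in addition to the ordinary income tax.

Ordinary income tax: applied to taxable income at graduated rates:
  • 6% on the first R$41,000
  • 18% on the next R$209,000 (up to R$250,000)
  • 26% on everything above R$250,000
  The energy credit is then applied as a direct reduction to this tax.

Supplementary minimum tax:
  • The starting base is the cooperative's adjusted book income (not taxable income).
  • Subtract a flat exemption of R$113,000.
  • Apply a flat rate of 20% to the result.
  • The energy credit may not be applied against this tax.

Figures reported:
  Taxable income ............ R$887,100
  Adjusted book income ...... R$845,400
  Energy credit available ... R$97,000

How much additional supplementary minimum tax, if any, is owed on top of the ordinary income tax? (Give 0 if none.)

Supplementary minimum tax:
  Base (adjusted book income): R$845,400
  Less exemption R$113,000 → base R$732,400
  R$732,400 × 20% = R$146,480

Ordinary income tax:
  R$41,000 × 6% = R$2,460
  R$209,000 × 18% = R$37,620
  R$637,100 × 26% = R$165,646
  → R$205,726
  Less energy credit R$97,000 → R$108,726

Excess of supplementary minimum tax over ordinary income tax: R$146,480 − R$108,726 = R$37,754.

R$37,754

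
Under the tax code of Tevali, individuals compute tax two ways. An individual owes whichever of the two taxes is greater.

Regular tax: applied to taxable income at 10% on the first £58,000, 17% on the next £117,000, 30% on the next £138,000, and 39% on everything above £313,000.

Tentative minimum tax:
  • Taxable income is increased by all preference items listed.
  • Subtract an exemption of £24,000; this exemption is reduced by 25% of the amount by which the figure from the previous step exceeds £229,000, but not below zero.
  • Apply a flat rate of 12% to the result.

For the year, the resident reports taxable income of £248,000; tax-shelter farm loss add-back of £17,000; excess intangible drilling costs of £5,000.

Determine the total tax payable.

£47,590

Tentative minimum tax:
  Adjusted income: £248,000 + £17,000 + £5,000 = £270,000
  Exemption: £24,000 − 25% × (£270,000 − £229,000) = £24,000 − £10,250 = £13,750
  Base: £270,000 − £13,750 = £256,250
  £256,250 × 12% = £30,750

Regular tax:
  £58,000 × 10% = £5,800
  £117,000 × 17% = £19,890
  £73,000 × 30% = £21,900
  → £47,590

£47,590 > £30,750, so the regular tax governs.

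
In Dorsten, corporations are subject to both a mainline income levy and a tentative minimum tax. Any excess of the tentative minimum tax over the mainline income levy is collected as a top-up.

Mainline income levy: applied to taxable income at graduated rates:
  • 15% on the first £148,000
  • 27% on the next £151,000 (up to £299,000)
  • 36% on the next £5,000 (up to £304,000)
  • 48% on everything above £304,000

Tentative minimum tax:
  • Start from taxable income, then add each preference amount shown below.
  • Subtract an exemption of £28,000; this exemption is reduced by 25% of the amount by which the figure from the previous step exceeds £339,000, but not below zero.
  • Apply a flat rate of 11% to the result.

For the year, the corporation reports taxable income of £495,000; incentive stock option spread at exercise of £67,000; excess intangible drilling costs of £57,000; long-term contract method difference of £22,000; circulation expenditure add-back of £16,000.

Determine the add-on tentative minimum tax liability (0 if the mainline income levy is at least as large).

£0

Tentative minimum tax:
  Adjusted income: £495,000 + £67,000 + £57,000 + £22,000 + £16,000 = £657,000
  Exemption: 25% × (£657,000 − £339,000) = £79,500 ≥ £28,000, so the exemption is fully phased out
  Base: £657,000 − £0 = £657,000
  £657,000 × 11% = £72,270

Mainline income levy:
  £148,000 × 15% = £22,200
  £151,000 × 27% = £40,770
  £5,000 × 36% = £1,800
  £191,000 × 48% = £91,680
  → £156,450

£72,270 ≤ £156,450, so no add-on is due.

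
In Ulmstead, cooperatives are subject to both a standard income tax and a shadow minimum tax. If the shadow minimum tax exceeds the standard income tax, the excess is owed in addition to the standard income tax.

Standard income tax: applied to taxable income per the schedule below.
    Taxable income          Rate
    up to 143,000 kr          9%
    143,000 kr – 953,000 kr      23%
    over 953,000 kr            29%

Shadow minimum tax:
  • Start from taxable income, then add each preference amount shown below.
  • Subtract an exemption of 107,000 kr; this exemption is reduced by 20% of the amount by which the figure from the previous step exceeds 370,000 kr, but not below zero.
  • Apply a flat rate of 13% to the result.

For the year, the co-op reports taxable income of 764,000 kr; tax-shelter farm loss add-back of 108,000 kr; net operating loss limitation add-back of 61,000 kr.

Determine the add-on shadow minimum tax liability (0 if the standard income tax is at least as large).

Shadow minimum tax:
  Adjusted income: 764,000 kr + 108,000 kr + 61,000 kr = 933,000 kr
  Exemption: 20% × (933,000 kr − 370,000 kr) = 112,600 kr ≥ 107,000 kr, so the exemption is fully phased out
  Base: 933,000 kr − 0 kr = 933,000 kr
  933,000 kr × 13% = 121,290 kr

Standard income tax:
  143,000 kr × 9% = 12,870 kr
  621,000 kr × 23% = 142,830 kr
  → 155,700 kr

121,290 kr ≤ 155,700 kr, so no add-on is due.

0 kr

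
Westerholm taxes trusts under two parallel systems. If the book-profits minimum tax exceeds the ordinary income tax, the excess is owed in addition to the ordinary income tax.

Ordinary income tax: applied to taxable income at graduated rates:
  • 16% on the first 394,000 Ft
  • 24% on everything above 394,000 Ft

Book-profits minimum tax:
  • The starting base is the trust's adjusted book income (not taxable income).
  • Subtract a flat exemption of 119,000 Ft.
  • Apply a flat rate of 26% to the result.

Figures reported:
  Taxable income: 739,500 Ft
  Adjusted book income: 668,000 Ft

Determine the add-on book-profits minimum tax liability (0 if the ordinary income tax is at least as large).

Ordinary income tax:
  394,000 Ft × 16% = 63,040 Ft
  345,500 Ft × 24% = 82,920 Ft
  → 145,960 Ft

Book-profits minimum tax:
  Base (adjusted book income): 668,000 Ft
  Less exemption 119,000 Ft → base 549,000 Ft
  549,000 Ft × 26% = 142,740 Ft

142,740 Ft ≤ 145,960 Ft, so no add-on is due.

0 Ft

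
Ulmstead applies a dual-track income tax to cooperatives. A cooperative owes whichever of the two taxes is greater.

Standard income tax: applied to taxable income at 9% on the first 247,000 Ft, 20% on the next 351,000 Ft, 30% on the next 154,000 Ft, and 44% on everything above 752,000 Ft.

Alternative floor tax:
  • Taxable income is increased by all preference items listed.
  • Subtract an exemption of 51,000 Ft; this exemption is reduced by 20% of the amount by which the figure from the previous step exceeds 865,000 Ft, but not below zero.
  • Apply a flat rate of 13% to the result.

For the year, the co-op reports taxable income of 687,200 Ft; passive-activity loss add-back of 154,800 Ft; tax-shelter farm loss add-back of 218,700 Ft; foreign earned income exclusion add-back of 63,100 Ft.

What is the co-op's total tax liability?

146,094 Ft

Alternative floor tax:
  Adjusted income: 687,200 Ft + 154,800 Ft + 218,700 Ft + 63,100 Ft = 1,123,800 Ft
  Exemption: 20% × (1,123,800 Ft − 865,000 Ft) = 51,760 Ft ≥ 51,000 Ft, so the exemption is fully phased out
  Base: 1,123,800 Ft − 0 Ft = 1,123,800 Ft
  1,123,800 Ft × 13% = 146,094 Ft

Standard income tax:
  247,000 Ft × 9% = 22,230 Ft
  351,000 Ft × 20% = 70,200 Ft
  89,200 Ft × 30% = 26,760 Ft
  → 119,190 Ft

146,094 Ft > 119,190 Ft, so the alternative floor tax is the binding amount.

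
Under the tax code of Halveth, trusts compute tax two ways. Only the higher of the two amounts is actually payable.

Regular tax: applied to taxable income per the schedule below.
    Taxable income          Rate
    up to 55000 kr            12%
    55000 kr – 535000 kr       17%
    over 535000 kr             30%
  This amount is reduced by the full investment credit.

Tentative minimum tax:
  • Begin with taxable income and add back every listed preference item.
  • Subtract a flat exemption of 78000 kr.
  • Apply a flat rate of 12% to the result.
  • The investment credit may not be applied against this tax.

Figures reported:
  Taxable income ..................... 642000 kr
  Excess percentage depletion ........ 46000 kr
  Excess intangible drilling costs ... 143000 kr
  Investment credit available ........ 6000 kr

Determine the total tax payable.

114300 kr

Regular tax:
  55000 kr × 12% = 6600 kr
  480000 kr × 17% = 81600 kr
  107000 kr × 30% = 32100 kr
  → 120300 kr
  Less investment credit 6000 kr → 114300 kr

Tentative minimum tax:
  Adjusted income: 642000 kr + 46000 kr + 143000 kr = 831000 kr
  Less exemption 78000 kr → base 753000 kr
  753000 kr × 12% = 90360 kr

114300 kr > 90360 kr, so the regular tax governs.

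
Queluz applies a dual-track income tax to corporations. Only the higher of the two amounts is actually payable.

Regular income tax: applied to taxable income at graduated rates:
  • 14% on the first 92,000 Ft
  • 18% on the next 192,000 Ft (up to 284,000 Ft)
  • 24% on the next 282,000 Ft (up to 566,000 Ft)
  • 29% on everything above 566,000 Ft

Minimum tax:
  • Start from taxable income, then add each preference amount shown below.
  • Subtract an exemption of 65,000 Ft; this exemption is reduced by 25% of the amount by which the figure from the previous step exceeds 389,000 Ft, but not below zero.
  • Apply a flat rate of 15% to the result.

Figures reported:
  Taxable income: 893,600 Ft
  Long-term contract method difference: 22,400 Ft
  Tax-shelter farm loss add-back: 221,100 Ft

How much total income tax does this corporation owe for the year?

Regular income tax:
  92,000 Ft × 14% = 12,880 Ft
  192,000 Ft × 18% = 34,560 Ft
  282,000 Ft × 24% = 67,680 Ft
  327,600 Ft × 29% = 95,004 Ft
  → 210,124 Ft

Minimum tax:
  Adjusted income: 893,600 Ft + 22,400 Ft + 221,100 Ft = 1,137,100 Ft
  Exemption: 25% × (1,137,100 Ft − 389,000 Ft) = 187,025 Ft ≥ 65,000 Ft, so the exemption is fully phased out
  Base: 1,137,100 Ft − 0 Ft = 1,137,100 Ft
  1,137,100 Ft × 15% = 170,565 Ft

210,124 Ft > 170,565 Ft, so the regular income tax governs.

210,124 Ft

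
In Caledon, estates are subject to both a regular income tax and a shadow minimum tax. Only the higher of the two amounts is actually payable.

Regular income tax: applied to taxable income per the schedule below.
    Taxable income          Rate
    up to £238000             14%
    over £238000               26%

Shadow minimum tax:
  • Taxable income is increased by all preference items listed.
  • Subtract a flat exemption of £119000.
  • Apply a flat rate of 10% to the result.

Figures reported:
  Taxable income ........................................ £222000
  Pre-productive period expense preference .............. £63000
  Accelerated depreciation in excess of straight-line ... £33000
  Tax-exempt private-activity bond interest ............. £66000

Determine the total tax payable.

£31080

Regular income tax:
  £222000 × 14% = £31080

Shadow minimum tax:
  Adjusted income: £222000 + £63000 + £33000 + £66000 = £384000
  Less exemption £119000 → base £265000
  £265000 × 10% = £26500

£31080 > £26500, so the regular income tax governs.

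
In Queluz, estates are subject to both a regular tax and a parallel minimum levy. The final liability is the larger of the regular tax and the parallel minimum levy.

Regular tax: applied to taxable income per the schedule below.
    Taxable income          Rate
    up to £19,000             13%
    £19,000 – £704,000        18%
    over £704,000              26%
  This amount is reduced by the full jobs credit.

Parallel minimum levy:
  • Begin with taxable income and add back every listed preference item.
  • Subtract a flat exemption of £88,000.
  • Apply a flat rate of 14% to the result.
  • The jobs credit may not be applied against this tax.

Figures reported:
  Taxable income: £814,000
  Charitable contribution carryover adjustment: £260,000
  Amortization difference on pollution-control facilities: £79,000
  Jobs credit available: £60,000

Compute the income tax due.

£149,100

Parallel minimum levy:
  Adjusted income: £814,000 + £260,000 + £79,000 = £1,153,000
  Less exemption £88,000 → base £1,065,000
  £1,065,000 × 14% = £149,100

Regular tax:
  £19,000 × 13% = £2,470
  £685,000 × 18% = £123,300
  £110,000 × 26% = £28,600
  → £154,370
  Less jobs credit £60,000 → £94,370

£149,100 > £94,370, so the parallel minimum levy is the binding amount.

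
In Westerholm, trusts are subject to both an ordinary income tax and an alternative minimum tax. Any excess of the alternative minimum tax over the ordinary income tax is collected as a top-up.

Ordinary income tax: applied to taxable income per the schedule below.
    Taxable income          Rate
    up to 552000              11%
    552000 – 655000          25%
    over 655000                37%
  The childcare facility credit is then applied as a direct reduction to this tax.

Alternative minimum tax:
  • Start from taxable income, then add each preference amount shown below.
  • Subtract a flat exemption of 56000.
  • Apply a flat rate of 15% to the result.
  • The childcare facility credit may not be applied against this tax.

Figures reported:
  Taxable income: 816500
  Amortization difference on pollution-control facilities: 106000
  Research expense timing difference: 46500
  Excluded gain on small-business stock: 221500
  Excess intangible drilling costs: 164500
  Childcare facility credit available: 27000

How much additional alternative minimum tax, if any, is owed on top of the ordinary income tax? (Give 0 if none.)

75625

Alternative minimum tax:
  Adjusted income: 816500 + 106000 + 46500 + 221500 + 164500 = 1355000
  Less exemption 56000 → base 1299000
  1299000 × 15% = 194850

Ordinary income tax:
  552000 × 11% = 60720
  103000 × 25% = 25750
  161500 × 37% = 59755
  → 146225
  Less childcare facility credit 27000 → 119225

Excess of alternative minimum tax over ordinary income tax: 194850 − 119225 = 75625.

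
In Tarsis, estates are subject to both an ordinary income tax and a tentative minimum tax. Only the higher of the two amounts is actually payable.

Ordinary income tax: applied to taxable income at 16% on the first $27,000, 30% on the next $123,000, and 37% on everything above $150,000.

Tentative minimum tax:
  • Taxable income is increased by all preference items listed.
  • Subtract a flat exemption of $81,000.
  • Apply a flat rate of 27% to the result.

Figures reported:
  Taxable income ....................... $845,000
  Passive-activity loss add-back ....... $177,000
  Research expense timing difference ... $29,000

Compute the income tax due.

Ordinary income tax:
  $27,000 × 16% = $4,320
  $123,000 × 30% = $36,900
  $695,000 × 37% = $257,150
  → $298,370

Tentative minimum tax:
  Adjusted income: $845,000 + $177,000 + $29,000 = $1,051,000
  Less exemption $81,000 → base $970,000
  $970,000 × 27% = $261,900

$298,370 > $261,900, so the ordinary income tax governs.

$298,370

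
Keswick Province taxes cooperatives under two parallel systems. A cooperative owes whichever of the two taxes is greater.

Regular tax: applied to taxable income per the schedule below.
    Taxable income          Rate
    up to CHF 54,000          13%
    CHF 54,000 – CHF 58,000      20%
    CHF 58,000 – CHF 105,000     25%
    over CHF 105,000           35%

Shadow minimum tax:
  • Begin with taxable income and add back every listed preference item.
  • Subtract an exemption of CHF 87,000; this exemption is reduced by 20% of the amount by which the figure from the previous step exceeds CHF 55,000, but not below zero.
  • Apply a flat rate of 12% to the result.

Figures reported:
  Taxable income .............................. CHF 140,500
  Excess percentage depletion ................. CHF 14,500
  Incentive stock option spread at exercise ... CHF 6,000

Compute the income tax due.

Regular tax:
  CHF 54,000 × 13% = CHF 7,020
  CHF 4,000 × 20% = CHF 800
  CHF 47,000 × 25% = CHF 11,750
  CHF 35,500 × 35% = CHF 12,425
  → CHF 31,995

Shadow minimum tax:
  Adjusted income: CHF 140,500 + CHF 14,500 + CHF 6,000 = CHF 161,000
  Exemption: CHF 87,000 − 20% × (CHF 161,000 − CHF 55,000) = CHF 87,000 − CHF 21,200 = CHF 65,800
  Base: CHF 161,000 − CHF 65,800 = CHF 95,200
  CHF 95,200 × 12% = CHF 11,424

CHF 31,995 > CHF 11,424, so the regular tax governs.

CHF 31,995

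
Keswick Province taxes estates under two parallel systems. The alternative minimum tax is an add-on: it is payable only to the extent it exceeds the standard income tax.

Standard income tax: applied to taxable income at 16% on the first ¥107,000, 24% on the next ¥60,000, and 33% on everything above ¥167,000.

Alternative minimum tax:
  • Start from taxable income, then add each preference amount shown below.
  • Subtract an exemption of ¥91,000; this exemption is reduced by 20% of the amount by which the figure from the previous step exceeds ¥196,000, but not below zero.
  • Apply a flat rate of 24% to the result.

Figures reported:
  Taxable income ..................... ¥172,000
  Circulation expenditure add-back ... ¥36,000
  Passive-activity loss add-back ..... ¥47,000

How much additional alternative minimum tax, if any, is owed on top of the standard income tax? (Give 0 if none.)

Alternative minimum tax:
  Adjusted income: ¥172,000 + ¥36,000 + ¥47,000 = ¥255,000
  Exemption: ¥91,000 − 20% × (¥255,000 − ¥196,000) = ¥91,000 − ¥11,800 = ¥79,200
  Base: ¥255,000 − ¥79,200 = ¥175,800
  ¥175,800 × 24% = ¥42,192

Standard income tax:
  ¥107,000 × 16% = ¥17,120
  ¥60,000 × 24% = ¥14,400
  ¥5,000 × 33% = ¥1,650
  → ¥33,170

Excess of alternative minimum tax over standard income tax: ¥42,192 − ¥33,170 = ¥9,022.

¥9,022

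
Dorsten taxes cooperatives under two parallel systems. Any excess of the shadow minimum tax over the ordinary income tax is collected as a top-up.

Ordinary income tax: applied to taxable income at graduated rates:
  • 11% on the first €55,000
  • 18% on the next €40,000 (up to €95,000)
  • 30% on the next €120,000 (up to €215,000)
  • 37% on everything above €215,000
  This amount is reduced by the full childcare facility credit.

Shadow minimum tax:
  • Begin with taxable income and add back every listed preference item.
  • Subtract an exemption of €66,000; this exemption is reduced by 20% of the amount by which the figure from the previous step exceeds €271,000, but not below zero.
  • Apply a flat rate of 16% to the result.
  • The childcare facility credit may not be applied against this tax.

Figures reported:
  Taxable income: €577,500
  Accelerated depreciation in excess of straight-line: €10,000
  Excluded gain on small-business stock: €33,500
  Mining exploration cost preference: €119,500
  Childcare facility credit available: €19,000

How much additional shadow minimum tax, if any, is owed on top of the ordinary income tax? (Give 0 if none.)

Ordinary income tax:
  €55,000 × 11% = €6,050
  €40,000 × 18% = €7,200
  €120,000 × 30% = €36,000
  €362,500 × 37% = €134,125
  → €183,375
  Less childcare facility credit €19,000 → €164,375

Shadow minimum tax:
  Adjusted income: €577,500 + €10,000 + €33,500 + €119,500 = €740,500
  Exemption: 20% × (€740,500 − €271,000) = €93,900 ≥ €66,000, so the exemption is fully phased out
  Base: €740,500 − €0 = €740,500
  €740,500 × 16% = €118,480

€118,480 ≤ €164,375, so no add-on is due.

€0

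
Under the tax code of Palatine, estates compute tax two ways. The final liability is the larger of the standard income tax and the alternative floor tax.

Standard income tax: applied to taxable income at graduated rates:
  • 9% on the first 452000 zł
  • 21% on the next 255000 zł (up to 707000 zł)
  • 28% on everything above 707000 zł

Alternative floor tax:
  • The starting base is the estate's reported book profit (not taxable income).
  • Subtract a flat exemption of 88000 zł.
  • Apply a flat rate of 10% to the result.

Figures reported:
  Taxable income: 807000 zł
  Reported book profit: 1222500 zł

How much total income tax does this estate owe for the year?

122230 zł

Standard income tax:
  452000 zł × 9% = 40680 zł
  255000 zł × 21% = 53550 zł
  100000 zł × 28% = 28000 zł
  → 122230 zł

Alternative floor tax:
  Base (reported book profit): 1222500 zł
  Less exemption 88000 zł → base 1134500 zł
  1134500 zł × 10% = 113450 zł

122230 zł > 113450 zł, so the standard income tax governs.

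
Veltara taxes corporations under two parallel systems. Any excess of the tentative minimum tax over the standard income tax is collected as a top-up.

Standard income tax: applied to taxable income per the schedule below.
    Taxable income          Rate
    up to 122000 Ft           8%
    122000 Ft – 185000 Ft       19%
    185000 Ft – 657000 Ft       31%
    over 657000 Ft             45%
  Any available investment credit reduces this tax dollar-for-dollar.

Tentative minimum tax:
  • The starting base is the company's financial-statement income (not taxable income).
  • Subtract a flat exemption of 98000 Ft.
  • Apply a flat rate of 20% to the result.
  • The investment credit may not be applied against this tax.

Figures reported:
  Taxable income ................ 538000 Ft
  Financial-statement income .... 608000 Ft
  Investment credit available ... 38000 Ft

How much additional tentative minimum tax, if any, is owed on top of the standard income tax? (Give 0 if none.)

8840 Ft

Tentative minimum tax:
  Base (financial-statement income): 608000 Ft
  Less exemption 98000 Ft → base 510000 Ft
  510000 Ft × 20% = 102000 Ft

Standard income tax:
  122000 Ft × 8% = 9760 Ft
  63000 Ft × 19% = 11970 Ft
  353000 Ft × 31% = 109430 Ft
  → 131160 Ft
  Less investment credit 38000 Ft → 93160 Ft

Excess of tentative minimum tax over standard income tax: 102000 Ft − 93160 Ft = 8840 Ft.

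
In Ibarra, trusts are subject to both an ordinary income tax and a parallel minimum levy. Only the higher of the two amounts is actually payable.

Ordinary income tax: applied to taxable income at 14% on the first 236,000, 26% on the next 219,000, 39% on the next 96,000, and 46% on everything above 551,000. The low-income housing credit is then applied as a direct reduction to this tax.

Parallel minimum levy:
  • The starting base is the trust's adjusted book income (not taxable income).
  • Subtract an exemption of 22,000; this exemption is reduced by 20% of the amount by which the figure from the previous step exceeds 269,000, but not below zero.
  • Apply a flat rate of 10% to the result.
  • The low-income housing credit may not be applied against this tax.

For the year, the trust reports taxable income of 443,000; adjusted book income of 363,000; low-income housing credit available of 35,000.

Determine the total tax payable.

51,860

Ordinary income tax:
  236,000 × 14% = 33,040
  207,000 × 26% = 53,820
  → 86,860
  Less low-income housing credit 35,000 → 51,860

Parallel minimum levy:
  Base (adjusted book income): 363,000
  Exemption: 22,000 − 20% × (363,000 − 269,000) = 22,000 − 18,800 = 3,200
  Base: 363,000 − 3,200 = 359,800
  359,800 × 10% = 35,980

51,860 > 35,980, so the ordinary income tax governs.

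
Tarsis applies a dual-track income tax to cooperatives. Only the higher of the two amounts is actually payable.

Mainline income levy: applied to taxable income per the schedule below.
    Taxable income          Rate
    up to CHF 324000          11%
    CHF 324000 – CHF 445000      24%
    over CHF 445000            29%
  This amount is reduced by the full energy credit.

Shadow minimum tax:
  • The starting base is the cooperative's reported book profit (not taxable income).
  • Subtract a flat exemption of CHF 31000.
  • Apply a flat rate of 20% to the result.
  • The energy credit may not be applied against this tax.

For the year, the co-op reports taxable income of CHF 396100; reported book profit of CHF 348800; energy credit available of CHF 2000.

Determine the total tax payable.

Mainline income levy:
  CHF 324000 × 11% = CHF 35640
  CHF 72100 × 24% = CHF 17304
  → CHF 52944
  Less energy credit CHF 2000 → CHF 50944

Shadow minimum tax:
  Base (reported book profit): CHF 348800
  Less exemption CHF 31000 → base CHF 317800
  CHF 317800 × 20% = CHF 63560

CHF 63560 > CHF 50944, so the shadow minimum tax is the binding amount.

CHF 63560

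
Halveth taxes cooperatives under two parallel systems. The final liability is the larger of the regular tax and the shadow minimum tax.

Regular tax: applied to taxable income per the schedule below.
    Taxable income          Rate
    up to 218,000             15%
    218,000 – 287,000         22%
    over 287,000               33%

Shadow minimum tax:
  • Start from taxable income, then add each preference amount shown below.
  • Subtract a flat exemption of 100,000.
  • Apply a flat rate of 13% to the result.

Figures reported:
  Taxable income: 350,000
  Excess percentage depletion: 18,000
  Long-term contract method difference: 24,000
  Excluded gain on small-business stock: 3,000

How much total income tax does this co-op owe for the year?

68,670

Regular tax:
  218,000 × 15% = 32,700
  69,000 × 22% = 15,180
  63,000 × 33% = 20,790
  → 68,670

Shadow minimum tax:
  Adjusted income: 350,000 + 18,000 + 24,000 + 3,000 = 395,000
  Less exemption 100,000 → base 295,000
  295,000 × 13% = 38,350

68,670 > 38,350, so the regular tax governs.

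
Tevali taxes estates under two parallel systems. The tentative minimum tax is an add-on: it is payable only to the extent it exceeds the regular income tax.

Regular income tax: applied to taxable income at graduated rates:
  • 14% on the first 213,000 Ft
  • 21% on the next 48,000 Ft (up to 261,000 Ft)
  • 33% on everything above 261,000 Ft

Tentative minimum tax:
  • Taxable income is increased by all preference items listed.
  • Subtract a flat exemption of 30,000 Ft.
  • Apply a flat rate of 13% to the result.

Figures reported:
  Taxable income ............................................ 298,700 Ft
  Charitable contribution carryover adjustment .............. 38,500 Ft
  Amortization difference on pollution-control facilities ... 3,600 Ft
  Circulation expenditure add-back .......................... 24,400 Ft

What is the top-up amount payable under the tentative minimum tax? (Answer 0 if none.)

0 Ft

Tentative minimum tax:
  Adjusted income: 298,700 Ft + 38,500 Ft + 3,600 Ft + 24,400 Ft = 365,200 Ft
  Less exemption 30,000 Ft → base 335,200 Ft
  335,200 Ft × 13% = 43,576 Ft

Regular income tax:
  213,000 Ft × 14% = 29,820 Ft
  48,000 Ft × 21% = 10,080 Ft
  37,700 Ft × 33% = 12,441 Ft
  → 52,341 Ft

43,576 Ft ≤ 52,341 Ft, so no add-on is due.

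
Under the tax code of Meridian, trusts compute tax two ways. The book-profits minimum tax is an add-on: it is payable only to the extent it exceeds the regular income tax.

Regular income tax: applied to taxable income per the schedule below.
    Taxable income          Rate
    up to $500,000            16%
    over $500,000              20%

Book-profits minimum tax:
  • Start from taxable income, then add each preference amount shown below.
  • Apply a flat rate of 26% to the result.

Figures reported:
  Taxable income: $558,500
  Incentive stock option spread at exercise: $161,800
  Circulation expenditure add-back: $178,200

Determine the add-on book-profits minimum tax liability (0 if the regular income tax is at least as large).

$141,910

Book-profits minimum tax:
  Adjusted income: $558,500 + $161,800 + $178,200 = $898,500
  $898,500 × 26% = $233,610

Regular income tax:
  $500,000 × 16% = $80,000
  $58,500 × 20% = $11,700
  → $91,700

Excess of book-profits minimum tax over regular income tax: $233,610 − $91,700 = $141,910.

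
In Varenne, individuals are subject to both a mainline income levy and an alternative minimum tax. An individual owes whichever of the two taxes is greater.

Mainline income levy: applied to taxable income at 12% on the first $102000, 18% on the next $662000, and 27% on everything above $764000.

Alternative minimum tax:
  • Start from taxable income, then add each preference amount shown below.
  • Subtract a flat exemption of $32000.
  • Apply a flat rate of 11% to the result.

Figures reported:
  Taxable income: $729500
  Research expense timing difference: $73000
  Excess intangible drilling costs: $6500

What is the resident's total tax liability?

$125190

Alternative minimum tax:
  Adjusted income: $729500 + $73000 + $6500 = $809000
  Less exemption $32000 → base $777000
  $777000 × 11% = $85470

Mainline income levy:
  $102000 × 12% = $12240
  $627500 × 18% = $112950
  → $125190

$125190 > $85470, so the mainline income levy governs.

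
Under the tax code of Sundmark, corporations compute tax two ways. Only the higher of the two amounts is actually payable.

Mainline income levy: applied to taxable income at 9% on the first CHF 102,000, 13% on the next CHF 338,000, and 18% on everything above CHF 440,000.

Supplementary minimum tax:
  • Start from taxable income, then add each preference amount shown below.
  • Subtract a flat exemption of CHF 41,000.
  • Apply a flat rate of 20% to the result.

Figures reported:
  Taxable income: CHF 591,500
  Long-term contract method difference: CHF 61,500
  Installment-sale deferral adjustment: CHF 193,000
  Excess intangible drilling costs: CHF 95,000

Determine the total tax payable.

CHF 180,000

Supplementary minimum tax:
  Adjusted income: CHF 591,500 + CHF 61,500 + CHF 193,000 + CHF 95,000 = CHF 941,000
  Less exemption CHF 41,000 → base CHF 900,000
  CHF 900,000 × 20% = CHF 180,000

Mainline income levy:
  CHF 102,000 × 9% = CHF 9,180
  CHF 338,000 × 13% = CHF 43,940
  CHF 151,500 × 18% = CHF 27,270
  → CHF 80,390

CHF 180,000 > CHF 80,390, so the supplementary minimum tax is the binding amount.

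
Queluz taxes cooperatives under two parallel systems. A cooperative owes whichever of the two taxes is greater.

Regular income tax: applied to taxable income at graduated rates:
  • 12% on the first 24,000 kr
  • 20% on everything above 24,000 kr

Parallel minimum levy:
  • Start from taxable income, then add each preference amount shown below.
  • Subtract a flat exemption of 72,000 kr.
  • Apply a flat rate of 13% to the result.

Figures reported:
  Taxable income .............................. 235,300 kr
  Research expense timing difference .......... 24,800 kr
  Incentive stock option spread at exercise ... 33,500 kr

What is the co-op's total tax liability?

Regular income tax:
  24,000 kr × 12% = 2,880 kr
  211,300 kr × 20% = 42,260 kr
  → 45,140 kr

Parallel minimum levy:
  Adjusted income: 235,300 kr + 24,800 kr + 33,500 kr = 293,600 kr
  Less exemption 72,000 kr → base 221,600 kr
  221,600 kr × 13% = 28,808 kr

45,140 kr > 28,808 kr, so the regular income tax governs.

45,140 kr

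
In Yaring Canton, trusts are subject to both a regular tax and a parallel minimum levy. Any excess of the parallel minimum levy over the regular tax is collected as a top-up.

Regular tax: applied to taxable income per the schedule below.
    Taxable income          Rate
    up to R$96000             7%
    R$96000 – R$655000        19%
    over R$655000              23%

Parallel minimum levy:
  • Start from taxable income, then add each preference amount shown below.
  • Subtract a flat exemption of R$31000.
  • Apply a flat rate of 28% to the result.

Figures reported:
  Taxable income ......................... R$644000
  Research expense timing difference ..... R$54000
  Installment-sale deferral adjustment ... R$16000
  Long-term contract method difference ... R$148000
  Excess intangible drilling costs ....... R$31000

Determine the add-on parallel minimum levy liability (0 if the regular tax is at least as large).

R$130520

Regular tax:
  R$96000 × 7% = R$6720
  R$548000 × 19% = R$104120
  → R$110840

Parallel minimum levy:
  Adjusted income: R$644000 + R$54000 + R$16000 + R$148000 + R$31000 = R$893000
  Less exemption R$31000 → base R$862000
  R$862000 × 28% = R$241360

Excess of parallel minimum levy over regular tax: R$241360 − R$110840 = R$130520.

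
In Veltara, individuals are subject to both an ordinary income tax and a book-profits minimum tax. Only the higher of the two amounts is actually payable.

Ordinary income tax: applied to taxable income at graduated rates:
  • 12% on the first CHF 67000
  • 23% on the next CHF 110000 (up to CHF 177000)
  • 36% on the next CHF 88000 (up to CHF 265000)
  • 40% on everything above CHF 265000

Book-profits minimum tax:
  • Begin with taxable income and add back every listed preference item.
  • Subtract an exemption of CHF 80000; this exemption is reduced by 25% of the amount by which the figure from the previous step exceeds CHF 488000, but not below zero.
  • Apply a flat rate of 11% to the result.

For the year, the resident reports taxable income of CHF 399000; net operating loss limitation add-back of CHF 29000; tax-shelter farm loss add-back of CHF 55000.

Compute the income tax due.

CHF 118620

Book-profits minimum tax:
  Adjusted income: CHF 399000 + CHF 29000 + CHF 55000 = CHF 483000
  Exemption: CHF 483000 ≤ CHF 488000, so full CHF 80000 applies
  Base: CHF 483000 − CHF 80000 = CHF 403000
  CHF 403000 × 11% = CHF 44330

Ordinary income tax:
  CHF 67000 × 12% = CHF 8040
  CHF 110000 × 23% = CHF 25300
  CHF 88000 × 36% = CHF 31680
  CHF 134000 × 40% = CHF 53600
  → CHF 118620

CHF 118620 > CHF 44330, so the ordinary income tax governs.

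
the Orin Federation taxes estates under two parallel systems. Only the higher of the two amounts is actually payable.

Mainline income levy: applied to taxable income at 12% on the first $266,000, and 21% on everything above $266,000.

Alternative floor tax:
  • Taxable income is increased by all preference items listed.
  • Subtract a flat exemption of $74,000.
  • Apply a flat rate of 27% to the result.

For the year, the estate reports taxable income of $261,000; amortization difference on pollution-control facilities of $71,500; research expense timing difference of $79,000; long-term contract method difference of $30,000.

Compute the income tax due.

$99,225

Mainline income levy:
  $261,000 × 12% = $31,320

Alternative floor tax:
  Adjusted income: $261,000 + $71,500 + $79,000 + $30,000 = $441,500
  Less exemption $74,000 → base $367,500
  $367,500 × 27% = $99,225

$99,225 > $31,320, so the alternative floor tax is the binding amount.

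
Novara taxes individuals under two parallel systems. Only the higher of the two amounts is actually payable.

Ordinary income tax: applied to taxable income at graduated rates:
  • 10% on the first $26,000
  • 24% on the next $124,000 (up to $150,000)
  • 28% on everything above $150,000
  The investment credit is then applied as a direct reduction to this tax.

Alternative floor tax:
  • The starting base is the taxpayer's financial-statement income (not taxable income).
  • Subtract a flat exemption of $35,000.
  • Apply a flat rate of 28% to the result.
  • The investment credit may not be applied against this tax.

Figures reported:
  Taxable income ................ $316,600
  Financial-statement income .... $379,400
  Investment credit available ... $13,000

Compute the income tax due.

$96,432

Ordinary income tax:
  $26,000 × 10% = $2,600
  $124,000 × 24% = $29,760
  $166,600 × 28% = $46,648
  → $79,008
  Less investment credit $13,000 → $66,008

Alternative floor tax:
  Base (financial-statement income): $379,400
  Less exemption $35,000 → base $344,400
  $344,400 × 28% = $96,432

$96,432 > $66,008, so the alternative floor tax is the binding amount.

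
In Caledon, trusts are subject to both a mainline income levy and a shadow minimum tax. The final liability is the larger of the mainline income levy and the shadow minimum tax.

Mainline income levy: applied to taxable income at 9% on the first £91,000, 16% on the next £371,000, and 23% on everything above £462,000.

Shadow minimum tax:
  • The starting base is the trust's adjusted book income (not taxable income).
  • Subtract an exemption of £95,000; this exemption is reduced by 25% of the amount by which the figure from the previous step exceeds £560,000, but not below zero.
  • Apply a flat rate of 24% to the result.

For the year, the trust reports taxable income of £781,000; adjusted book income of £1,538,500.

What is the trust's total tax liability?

Mainline income levy:
  £91,000 × 9% = £8,190
  £371,000 × 16% = £59,360
  £319,000 × 23% = £73,370
  → £140,920

Shadow minimum tax:
  Base (adjusted book income): £1,538,500
  Exemption: 25% × (£1,538,500 − £560,000) = £244,625 ≥ £95,000, so the exemption is fully phased out
  Base: £1,538,500 − £0 = £1,538,500
  £1,538,500 × 24% = £369,240

£369,240 > £140,920, so the shadow minimum tax is the binding amount.

£369,240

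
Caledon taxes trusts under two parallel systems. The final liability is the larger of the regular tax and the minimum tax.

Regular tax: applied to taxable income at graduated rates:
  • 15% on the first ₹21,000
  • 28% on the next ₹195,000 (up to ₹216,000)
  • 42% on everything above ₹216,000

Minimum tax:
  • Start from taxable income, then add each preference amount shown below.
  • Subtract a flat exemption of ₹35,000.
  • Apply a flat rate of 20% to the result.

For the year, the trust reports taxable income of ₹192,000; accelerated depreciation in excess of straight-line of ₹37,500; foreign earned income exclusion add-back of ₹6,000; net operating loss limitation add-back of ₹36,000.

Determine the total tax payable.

Minimum tax:
  Adjusted income: ₹192,000 + ₹37,500 + ₹6,000 + ₹36,000 = ₹271,500
  Less exemption ₹35,000 → base ₹236,500
  ₹236,500 × 20% = ₹47,300

Regular tax:
  ₹21,000 × 15% = ₹3,150
  ₹171,000 × 28% = ₹47,880
  → ₹51,030

₹51,030 > ₹47,300, so the regular tax governs.

₹51,030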